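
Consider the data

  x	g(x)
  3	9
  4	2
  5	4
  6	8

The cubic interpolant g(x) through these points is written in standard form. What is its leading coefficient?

-7/6

The leading coefficient equals the top divided difference g[3,4,5,6].
g[3,4] = (2 - 9) / (4 - 3) = -7
g[4,5] = (4 - 2) / (5 - 4) = 2
g[5,6] = (8 - 4) / (6 - 5) = 4
g[3,4,5] = (2 - (-7)) / (5 - 3) = 9/2
g[4,5,6] = (4 - 2) / (6 - 4) = 1
g[3,4,5,6] = (1 - 9/2) / (6 - 3) = -7/6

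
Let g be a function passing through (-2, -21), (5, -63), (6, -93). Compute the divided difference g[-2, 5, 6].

-3

g[-2,5] = (-63 - (-21)) / (5 - (-2)) = -6
g[5,6] = (-93 - (-63)) / (6 - 5) = -30
g[-2,5,6] = (-30 - (-6)) / (6 - (-2)) = -3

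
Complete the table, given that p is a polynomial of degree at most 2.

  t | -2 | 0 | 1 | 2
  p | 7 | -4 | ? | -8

The 3 known values determine p uniquely (degree ≤ 2).
L_0(1) = (1)·(-1)/[(-2)·(-4)] = -1/8
L_1(1) = (3)·(-1)/[(2)·(-2)] = 3/4
L_2(1) = (3)·(1)/[(4)·(2)] = 3/8
Sum: 7·(-1/8) + (-4)·(3/4) + (-8)·(3/8) = -55/8

-55/8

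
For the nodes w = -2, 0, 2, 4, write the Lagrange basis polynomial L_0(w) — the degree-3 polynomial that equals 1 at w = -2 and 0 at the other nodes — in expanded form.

L_0(w) = w(w - 2)(w - 4) / [(-2)·(-4)·(-6)]
       = (w^3 - 6w^2 + 8w) / (-48)

L_0(w) = -(1/48)w^3 + (1/8)w^2 - (1/6)w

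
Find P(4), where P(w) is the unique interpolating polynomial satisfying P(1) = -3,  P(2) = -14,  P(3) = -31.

L_0(4) = (2)·(1)/[(-1)·(-2)] = 1
L_1(4) = (3)·(1)/[(1)·(-1)] = -3
L_2(4) = (3)·(2)/[(2)·(1)] = 3
Sum: (-3)·(1) + (-14)·(-3) + (-31)·(3) = -54

-54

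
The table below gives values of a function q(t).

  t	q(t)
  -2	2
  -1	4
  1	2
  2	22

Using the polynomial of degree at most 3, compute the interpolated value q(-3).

Evaluate each Lagrange basis at t = -3:
L_0(-3) = (-2)·(-4)·(-5)/[(-1)·(-3)·(-4)] = 10/3
L_1(-3) = (-1)·(-4)·(-5)/[(1)·(-2)·(-3)] = -10/3
L_2(-3) = (-1)·(-2)·(-5)/[(3)·(2)·(-1)] = 5/3
L_3(-3) = (-1)·(-2)·(-4)/[(4)·(3)·(1)] = -2/3
Sum: 2·(10/3) + 4·(-10/3) + 2·(5/3) + 22·(-2/3) = -18

-18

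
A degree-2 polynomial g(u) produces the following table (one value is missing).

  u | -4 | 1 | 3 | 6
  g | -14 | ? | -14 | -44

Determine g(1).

-4

The 3 known values determine g uniquely (degree ≤ 2).
L_0(1) = (-2)·(-5)/[(-7)·(-10)] = 1/7
L_1(1) = (5)·(-5)/[(7)·(-3)] = 25/21
L_2(1) = (5)·(-2)/[(10)·(3)] = -1/3
Sum: (-14)·(1/7) + (-14)·(25/21) + (-44)·(-1/3) = -4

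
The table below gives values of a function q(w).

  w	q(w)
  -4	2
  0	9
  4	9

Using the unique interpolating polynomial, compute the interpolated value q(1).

309/32

L_0(1) = (1)·(-3)/[(-4)·(-8)] = -3/32
L_1(1) = (5)·(-3)/[(4)·(-4)] = 15/16
L_2(1) = (5)·(1)/[(8)·(4)] = 5/32
Sum: 2·(-3/32) + 9·(15/16) + 9·(5/32) = 309/32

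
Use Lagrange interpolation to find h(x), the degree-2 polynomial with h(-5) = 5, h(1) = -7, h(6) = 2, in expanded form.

h(x) = (19/55)x^2 - (34/55)x - 74/11

Build the Lagrange basis polynomials:
L_0(x) = (x - 1)(x - 6) / [66] = (1/66)x^2 - (7/66)x + 1/11
L_1(x) = (x + 5)(x - 6) / [-30] = -(1/30)x^2 + (1/30)x + 1
L_2(x) = (x + 5)(x - 1) / [55] = (1/55)x^2 + (4/55)x - 1/11
h(x) = 5·L_0 + (-7)·L_1 + 2·L_2
  5·L_0(x) = (5/66)x^2 - (35/66)x + 5/11
  (-7)·L_1(x) = (7/30)x^2 - (7/30)x - 7
  2·L_2(x) = (2/55)x^2 + (8/55)x - 2/11
Adding term by term: (19/55)x^2 - (34/55)x - 74/11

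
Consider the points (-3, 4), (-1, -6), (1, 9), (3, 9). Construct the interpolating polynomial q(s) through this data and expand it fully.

Newton's divided differences:
q[-3,-1] = (-6 - 4) / (-1 - (-3)) = -5
q[-1,1] = (9 - (-6)) / (1 - (-1)) = 15/2
q[1,3] = (9 - 9) / (3 - 1) = 0
q[-3,-1,1] = (15/2 - (-5)) / (1 - (-3)) = 25/8
q[-1,1,3] = (0 - 15/2) / (3 - (-1)) = -15/8
q[-3,-1,1,3] = (-15/8 - 25/8) / (3 - (-3)) = -5/6
q(s) = 4 + (-5)·(s + 3) + (25/8)·(s + 3)(s + 1) + (-5/6)·(s + 3)(s + 1)(s - 1)
Expanding: q(s) = -(5/6)s^3 + (5/8)s^2 + (25/3)s + 7/8

q(s) = -(5/6)s^3 + (5/8)s^2 + (25/3)s + 7/8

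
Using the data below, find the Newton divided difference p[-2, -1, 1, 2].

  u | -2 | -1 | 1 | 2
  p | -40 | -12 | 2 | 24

3

p[-2,-1] = (-12 - (-40)) / (-1 - (-2)) = 28
p[-1,1] = (2 - (-12)) / (1 - (-1)) = 7
p[1,2] = (24 - 2) / (2 - 1) = 22
p[-2,-1,1] = (7 - 28) / (1 - (-2)) = -7
p[-1,1,2] = (22 - 7) / (2 - (-1)) = 5
p[-2,-1,1,2] = (5 - (-7)) / (2 - (-2)) = 3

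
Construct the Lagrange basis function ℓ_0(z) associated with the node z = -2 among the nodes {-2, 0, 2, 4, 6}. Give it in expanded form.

ℓ_0(z) = z(z - 2)(z - 4)(z - 6) / [(-2)·(-4)·(-6)·(-8)]
       = (z^4 - 12z^3 + 44z^2 - 48z) / (384)

ℓ_0(z) = (1/384)z^4 - (1/32)z^3 + (11/96)z^2 - (1/8)z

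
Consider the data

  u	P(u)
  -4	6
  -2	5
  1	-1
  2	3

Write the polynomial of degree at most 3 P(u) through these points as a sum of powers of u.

Build the Lagrange basis polynomials:
L_0(u) = (u + 2)(u - 1)(u - 2) / [-60] = -(1/60)u^3 + (1/60)u^2 + (1/15)u - 1/15
L_1(u) = (u + 4)(u - 1)(u - 2) / [24] = (1/24)u^3 + (1/24)u^2 - (5/12)u + 1/3
L_2(u) = (u + 4)(u + 2)(u - 2) / [-15] = -(1/15)u^3 - (4/15)u^2 + (4/15)u + 16/15
L_3(u) = (u + 4)(u + 2)(u - 1) / [24] = (1/24)u^3 + (5/24)u^2 + (1/12)u - 1/3
P(u) = 6·L_0 + 5·L_1 + (-1)·L_2 + 3·L_3
  6·L_0(u) = -(1/10)u^3 + (1/10)u^2 + (2/5)u - 2/5
  5·L_1(u) = (5/24)u^3 + (5/24)u^2 - (25/12)u + 5/3
  (-1)·L_2(u) = (1/15)u^3 + (4/15)u^2 - (4/15)u - 16/15
  3·L_3(u) = (1/8)u^3 + (5/8)u^2 + (1/4)u - 1
Adding term by term: (3/10)u^3 + (6/5)u^2 - (17/10)u - 4/5

P(u) = (3/10)u^3 + (6/5)u^2 - (17/10)u - 4/5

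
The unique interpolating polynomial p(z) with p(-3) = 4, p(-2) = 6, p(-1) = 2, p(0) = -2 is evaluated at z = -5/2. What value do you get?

Evaluate each Lagrange basis at z = -5/2:
L_0(-5/2) = (-1/2)·(-3/2)·(-5/2)/[(-1)·(-2)·(-3)] = 5/16
L_1(-5/2) = (1/2)·(-3/2)·(-5/2)/[(1)·(-1)·(-2)] = 15/16
L_2(-5/2) = (1/2)·(-1/2)·(-5/2)/[(2)·(1)·(-1)] = -5/16
L_3(-5/2) = (1/2)·(-1/2)·(-3/2)/[(3)·(2)·(1)] = 1/16
Sum: 4·(5/16) + 6·(15/16) + 2·(-5/16) + (-2)·(1/16) = 49/8

49/8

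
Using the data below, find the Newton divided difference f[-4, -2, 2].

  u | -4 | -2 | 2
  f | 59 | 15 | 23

4

f[-4,-2] = (15 - 59) / (-2 - (-4)) = -22
f[-2,2] = (23 - 15) / (2 - (-2)) = 2
f[-4,-2,2] = (2 - (-22)) / (2 - (-4)) = 4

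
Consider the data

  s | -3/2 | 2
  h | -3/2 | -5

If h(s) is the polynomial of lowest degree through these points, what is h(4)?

Evaluate each Lagrange basis at s = 4:
L_0(4) = (2)/[(-7/2)] = -4/7
L_1(4) = (11/2)/[(7/2)] = 11/7
Sum: (-3/2)·(-4/7) + (-5)·(11/7) = -7

-7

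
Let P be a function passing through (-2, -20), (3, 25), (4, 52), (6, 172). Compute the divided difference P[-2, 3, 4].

3

P[-2,3] = (25 - (-20)) / (3 - (-2)) = 9
P[3,4] = (52 - 25) / (4 - 3) = 27
P[-2,3,4] = (27 - 9) / (4 - (-2)) = 3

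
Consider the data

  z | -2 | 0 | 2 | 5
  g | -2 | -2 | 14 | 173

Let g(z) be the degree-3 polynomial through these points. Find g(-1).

-1

Using Newton's divided-difference form:
g[-2,0] = (-2 - (-2)) / (0 - (-2)) = 0
g[0,2] = (14 - (-2)) / (2 - 0) = 8
g[2,5] = (173 - 14) / (5 - 2) = 53
g[-2,0,2] = (8 - 0) / (2 - (-2)) = 2
g[0,2,5] = (53 - 8) / (5 - 0) = 9
g[-2,0,2,5] = (9 - 2) / (5 - (-2)) = 1
g(-1) = -2 + 0·(1) + 2·(1)·(-1) + 1·(1)·(-1)·(-3) = -1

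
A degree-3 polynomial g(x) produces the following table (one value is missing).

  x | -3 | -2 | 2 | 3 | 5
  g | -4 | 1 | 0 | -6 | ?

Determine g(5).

The 4 known values determine g uniquely (degree ≤ 3).
Evaluate each Lagrange basis at x = 5:
L_0(5) = (7)·(3)·(2)/[(-1)·(-5)·(-6)] = -7/5
L_1(5) = (8)·(3)·(2)/[(1)·(-4)·(-5)] = 12/5
L_2(5) = (8)·(7)·(2)/[(5)·(4)·(-1)] = -28/5
L_3(5) = (8)·(7)·(3)/[(6)·(5)·(1)] = 28/5
Sum: (-4)·(-7/5) + 1·(12/5) + 0 + (-6)·(28/5) = -128/5

-128/5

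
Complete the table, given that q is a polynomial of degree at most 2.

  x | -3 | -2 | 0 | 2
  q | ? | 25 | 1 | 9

The 3 known values determine q uniquely (degree ≤ 2).
Evaluate each Lagrange basis at x = -3:
L_0(-3) = (-3)·(-5)/[(-2)·(-4)] = 15/8
L_1(-3) = (-1)·(-5)/[(2)·(-2)] = -5/4
L_2(-3) = (-1)·(-3)/[(4)·(2)] = 3/8
Sum: 25·(15/8) + 1·(-5/4) + 9·(3/8) = 49

49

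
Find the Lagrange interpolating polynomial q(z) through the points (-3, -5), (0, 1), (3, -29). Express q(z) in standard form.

Build the Lagrange basis polynomials:
L_0(z) = z(z - 3) / [18] = (1/18)z^2 - (1/6)z
L_1(z) = (z + 3)(z - 3) / [-9] = -(1/9)z^2 + 1
L_2(z) = (z + 3)z / [18] = (1/18)z^2 + (1/6)z
q(z) = (-5)·L_0 + 1·L_1 + (-29)·L_2
  (-5)·L_0(z) = -(5/18)z^2 + (5/6)z
  1·L_1(z) = -(1/9)z^2 + 1
  (-29)·L_2(z) = -(29/18)z^2 - (29/6)z
Adding term by term: -2z^2 - 4z + 1

q(z) = -2z^2 - 4z + 1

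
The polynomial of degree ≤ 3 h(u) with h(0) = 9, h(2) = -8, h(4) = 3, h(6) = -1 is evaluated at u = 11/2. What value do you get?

481/128

L_0(11/2) = (7/2)·(3/2)·(-1/2)/[(-2)·(-4)·(-6)] = 7/128
L_1(11/2) = (11/2)·(3/2)·(-1/2)/[(2)·(-2)·(-4)] = -33/128
L_2(11/2) = (11/2)·(7/2)·(-1/2)/[(4)·(2)·(-2)] = 77/128
L_3(11/2) = (11/2)·(7/2)·(3/2)/[(6)·(4)·(2)] = 77/128
Sum: 9·(7/128) + (-8)·(-33/128) + 3·(77/128) + (-1)·(77/128) = 481/128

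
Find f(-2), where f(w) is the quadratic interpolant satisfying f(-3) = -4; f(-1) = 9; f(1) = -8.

Using Newton's divided-difference form:
f[-3,-1] = (9 - (-4)) / (-1 - (-3)) = 13/2
f[-1,1] = (-8 - 9) / (1 - (-1)) = -17/2
f[-3,-1,1] = (-17/2 - 13/2) / (1 - (-3)) = -15/4
f(-2) = -4 + (13/2)·(1) + (-15/4)·(1)·(-1) = 25/4

25/4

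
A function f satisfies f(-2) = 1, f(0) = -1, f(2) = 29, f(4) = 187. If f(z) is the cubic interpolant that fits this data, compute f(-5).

L_0(-5) = (-5)·(-7)·(-9)/[(-2)·(-4)·(-6)] = 105/16
L_1(-5) = (-3)·(-7)·(-9)/[(2)·(-2)·(-4)] = -189/16
L_2(-5) = (-3)·(-5)·(-9)/[(4)·(2)·(-2)] = 135/16
L_3(-5) = (-3)·(-5)·(-7)/[(6)·(4)·(2)] = -35/16
Sum: 1·(105/16) + (-1)·(-189/16) + 29·(135/16) + 187·(-35/16) = -146

-146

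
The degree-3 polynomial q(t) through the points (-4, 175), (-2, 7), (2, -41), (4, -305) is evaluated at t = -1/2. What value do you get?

L_0(-1/2) = (3/2)·(-5/2)·(-9/2)/[(-2)·(-6)·(-8)] = -45/256
L_1(-1/2) = (7/2)·(-5/2)·(-9/2)/[(2)·(-4)·(-6)] = 105/128
L_2(-1/2) = (7/2)·(3/2)·(-9/2)/[(6)·(4)·(-2)] = 63/128
L_3(-1/2) = (7/2)·(3/2)·(-5/2)/[(8)·(6)·(2)] = -35/256
Sum: 175·(-45/256) + 7·(105/128) + (-41)·(63/128) + (-305)·(-35/256) = -7/2

-7/2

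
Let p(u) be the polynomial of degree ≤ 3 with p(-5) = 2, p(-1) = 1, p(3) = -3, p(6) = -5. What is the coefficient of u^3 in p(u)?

The leading coefficient equals the top divided difference p[-5,-1,3,6].
p[-5,-1] = (1 - 2) / (-1 - (-5)) = -1/4
p[-1,3] = (-3 - 1) / (3 - (-1)) = -1
p[3,6] = (-5 - (-3)) / (6 - 3) = -2/3
p[-5,-1,3] = (-1 - (-1/4)) / (3 - (-5)) = -3/32
p[-1,3,6] = (-2/3 - (-1)) / (6 - (-1)) = 1/21
p[-5,-1,3,6] = (1/21 - (-3/32)) / (6 - (-5)) = 95/7392

95/7392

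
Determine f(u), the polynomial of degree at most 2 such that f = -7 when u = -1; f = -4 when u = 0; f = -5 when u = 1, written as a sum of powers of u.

Newton's divided differences:
f[-1,0] = (-4 - (-7)) / (0 - (-1)) = 3
f[0,1] = (-5 - (-4)) / (1 - 0) = -1
f[-1,0,1] = (-1 - 3) / (1 - (-1)) = -2
f(u) = -7 + 3·(u + 1) + (-2)·(u + 1)u
Expanding: f(u) = -2u^2 + u - 4

f(u) = -2u^2 + u - 4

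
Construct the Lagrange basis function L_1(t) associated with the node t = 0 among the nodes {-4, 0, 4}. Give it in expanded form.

L_1(t) = -(1/16)t^2 + 1

L_1(t) = (t + 4)(t - 4) / [(4)·(-4)]
       = (t^2 - 16) / (-16)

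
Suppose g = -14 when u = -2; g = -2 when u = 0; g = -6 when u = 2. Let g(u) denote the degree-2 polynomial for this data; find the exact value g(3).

-14

Evaluate each Lagrange basis at u = 3:
L_0(3) = (3)·(1)/[(-2)·(-4)] = 3/8
L_1(3) = (5)·(1)/[(2)·(-2)] = -5/4
L_2(3) = (5)·(3)/[(4)·(2)] = 15/8
Sum: (-14)·(3/8) + (-2)·(-5/4) + (-6)·(15/8) = -14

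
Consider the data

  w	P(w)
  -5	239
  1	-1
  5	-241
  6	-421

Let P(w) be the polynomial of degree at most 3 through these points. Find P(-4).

119

Evaluate each Lagrange basis at w = -4:
L_0(-4) = (-5)·(-9)·(-10)/[(-6)·(-10)·(-11)] = 15/22
L_1(-4) = (1)·(-9)·(-10)/[(6)·(-4)·(-5)] = 3/4
L_2(-4) = (1)·(-5)·(-10)/[(10)·(4)·(-1)] = -5/4
L_3(-4) = (1)·(-5)·(-9)/[(11)·(5)·(1)] = 9/11
Sum: 239·(15/22) + (-1)·(3/4) + (-241)·(-5/4) + (-421)·(9/11) = 119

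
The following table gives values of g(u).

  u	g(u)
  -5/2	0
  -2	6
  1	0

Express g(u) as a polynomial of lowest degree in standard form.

g(u) = -4u^2 - 6u + 10

L_0(u) = (u + 2)(u - 1) / [7/4] = (4/7)u^2 + (4/7)u - 8/7
L_1(u) = (u + 5/2)(u - 1) / [-3/2] = -(2/3)u^2 - u + 5/3
L_2(u) = (u + 5/2)(u + 2) / [21/2] = (2/21)u^2 + (3/7)u + 10/21
g(u) = 0·L_0 + 6·L_1 + 0·L_2
  0·L_0(u) = 0
  6·L_1(u) = -4u^2 - 6u + 10
  0·L_2(u) = 0
Adding term by term: -4u^2 - 6u + 10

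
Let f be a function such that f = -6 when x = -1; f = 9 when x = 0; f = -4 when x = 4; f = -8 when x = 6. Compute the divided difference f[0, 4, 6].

5/24

f[0,4] = (-4 - 9) / (4 - 0) = -13/4
f[4,6] = (-8 - (-4)) / (6 - 4) = -2
f[0,4,6] = (-2 - (-13/4)) / (6 - 0) = 5/24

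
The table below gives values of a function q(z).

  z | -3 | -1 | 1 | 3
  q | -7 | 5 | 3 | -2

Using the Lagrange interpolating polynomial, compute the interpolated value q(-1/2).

689/128

Evaluate each Lagrange basis at z = -1/2:
L_0(-1/2) = (1/2)·(-3/2)·(-7/2)/[(-2)·(-4)·(-6)] = -7/128
L_1(-1/2) = (5/2)·(-3/2)·(-7/2)/[(2)·(-2)·(-4)] = 105/128
L_2(-1/2) = (5/2)·(1/2)·(-7/2)/[(4)·(2)·(-2)] = 35/128
L_3(-1/2) = (5/2)·(1/2)·(-3/2)/[(6)·(4)·(2)] = -5/128
Sum: (-7)·(-7/128) + 5·(105/128) + 3·(35/128) + (-2)·(-5/128) = 689/128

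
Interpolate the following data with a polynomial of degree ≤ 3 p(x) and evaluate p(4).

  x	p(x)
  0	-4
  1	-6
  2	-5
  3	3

22

L_0(4) = (3)·(2)·(1)/[(-1)·(-2)·(-3)] = -1
L_1(4) = (4)·(2)·(1)/[(1)·(-1)·(-2)] = 4
L_2(4) = (4)·(3)·(1)/[(2)·(1)·(-1)] = -6
L_3(4) = (4)·(3)·(2)/[(3)·(2)·(1)] = 4
Sum: (-4)·(-1) + (-6)·(4) + (-5)·(-6) + 3·(4) = 22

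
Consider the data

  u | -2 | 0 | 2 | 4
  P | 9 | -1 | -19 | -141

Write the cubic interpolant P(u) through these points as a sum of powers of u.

Build the Lagrange basis polynomials:
L_0(u) = u(u - 2)(u - 4) / [-48] = -(1/48)u^3 + (1/8)u^2 - (1/6)u
L_1(u) = (u + 2)(u - 2)(u - 4) / [16] = (1/16)u^3 - (1/4)u^2 - (1/4)u + 1
L_2(u) = (u + 2)u(u - 4) / [-16] = -(1/16)u^3 + (1/8)u^2 + (1/2)u
L_3(u) = (u + 2)u(u - 2) / [48] = (1/48)u^3 - (1/12)u
P(u) = 9·L_0 + (-1)·L_1 + (-19)·L_2 + (-141)·L_3
  9·L_0(u) = -(3/16)u^3 + (9/8)u^2 - (3/2)u
  (-1)·L_1(u) = -(1/16)u^3 + (1/4)u^2 + (1/4)u - 1
  (-19)·L_2(u) = (19/16)u^3 - (19/8)u^2 - (19/2)u
  (-141)·L_3(u) = -(47/16)u^3 + (47/4)u
Adding term by term: -2u^3 - u^2 + u - 1

P(u) = -2u^3 - u^2 + u - 1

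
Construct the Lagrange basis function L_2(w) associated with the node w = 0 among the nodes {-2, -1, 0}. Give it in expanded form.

L_2(w) = (w + 2)(w + 1) / [(2)·(1)]
       = (w^2 + 3w + 2) / (2)

L_2(w) = (1/2)w^2 + (3/2)w + 1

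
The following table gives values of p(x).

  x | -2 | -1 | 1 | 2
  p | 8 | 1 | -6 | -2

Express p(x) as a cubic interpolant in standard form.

Newton's divided differences:
p[-2,-1] = (1 - 8) / (-1 - (-2)) = -7
p[-1,1] = (-6 - 1) / (1 - (-1)) = -7/2
p[1,2] = (-2 - (-6)) / (2 - 1) = 4
p[-2,-1,1] = (-7/2 - (-7)) / (1 - (-2)) = 7/6
p[-1,1,2] = (4 - (-7/2)) / (2 - (-1)) = 5/2
p[-2,-1,1,2] = (5/2 - 7/6) / (2 - (-2)) = 1/3
p(x) = 8 + (-7)·(x + 2) + (7/6)·(x + 2)(x + 1) + (1/3)·(x + 2)(x + 1)(x - 1)
Expanding: p(x) = (1/3)x^3 + (11/6)x^2 - (23/6)x - 13/3

p(x) = (1/3)x^3 + (11/6)x^2 - (23/6)x - 13/3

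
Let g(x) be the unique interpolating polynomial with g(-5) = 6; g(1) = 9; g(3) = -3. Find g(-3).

27/2

Evaluate each Lagrange basis at x = -3:
L_0(-3) = (-4)·(-6)/[(-6)·(-8)] = 1/2
L_1(-3) = (2)·(-6)/[(6)·(-2)] = 1
L_2(-3) = (2)·(-4)/[(8)·(2)] = -1/2
Sum: 6·(1/2) + 9·(1) + (-3)·(-1/2) = 27/2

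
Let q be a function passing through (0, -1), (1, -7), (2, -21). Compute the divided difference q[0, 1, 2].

-4

q[0,1] = (-7 - (-1)) / (1 - 0) = -6
q[1,2] = (-21 - (-7)) / (2 - 1) = -14
q[0,1,2] = (-14 - (-6)) / (2 - 0) = -4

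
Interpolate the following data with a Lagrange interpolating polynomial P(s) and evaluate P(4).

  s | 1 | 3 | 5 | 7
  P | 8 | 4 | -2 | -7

L_0(4) = (1)·(-1)·(-3)/[(-2)·(-4)·(-6)] = -1/16
L_1(4) = (3)·(-1)·(-3)/[(2)·(-2)·(-4)] = 9/16
L_2(4) = (3)·(1)·(-3)/[(4)·(2)·(-2)] = 9/16
L_3(4) = (3)·(1)·(-1)/[(6)·(4)·(2)] = -1/16
Sum: 8·(-1/16) + 4·(9/16) + (-2)·(9/16) + (-7)·(-1/16) = 17/16

17/16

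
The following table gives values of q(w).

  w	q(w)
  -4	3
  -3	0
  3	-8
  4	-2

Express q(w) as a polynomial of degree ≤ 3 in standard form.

Newton's divided differences:
q[-4,-3] = (0 - 3) / (-3 - (-4)) = -3
q[-3,3] = (-8 - 0) / (3 - (-3)) = -4/3
q[3,4] = (-2 - (-8)) / (4 - 3) = 6
q[-4,-3,3] = (-4/3 - (-3)) / (3 - (-4)) = 5/21
q[-3,3,4] = (6 - (-4/3)) / (4 - (-3)) = 22/21
q[-4,-3,3,4] = (22/21 - 5/21) / (4 - (-4)) = 17/168
q(w) = 3 + (-3)·(w + 4) + (5/21)·(w + 4)(w + 3) + (17/168)·(w + 4)(w + 3)(w - 3)
Expanding: q(w) = (17/168)w^3 + (9/14)w^2 - (377/168)w - 137/14

q(w) = (17/168)w^3 + (9/14)w^2 - (377/168)w - 137/14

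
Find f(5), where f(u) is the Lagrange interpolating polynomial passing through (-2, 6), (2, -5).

Evaluate each Lagrange basis at u = 5:
L_0(5) = (3)/[(-4)] = -3/4
L_1(5) = (7)/[(4)] = 7/4
Sum: 6·(-3/4) + (-5)·(7/4) = -53/4

-53/4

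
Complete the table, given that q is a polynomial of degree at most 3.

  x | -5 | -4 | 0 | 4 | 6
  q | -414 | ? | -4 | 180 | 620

-220

The 4 known values determine q uniquely (degree ≤ 3).
L_0(-4) = (-4)·(-8)·(-10)/[(-5)·(-9)·(-11)] = 64/99
L_1(-4) = (1)·(-8)·(-10)/[(5)·(-4)·(-6)] = 2/3
L_2(-4) = (1)·(-4)·(-10)/[(9)·(4)·(-2)] = -5/9
L_3(-4) = (1)·(-4)·(-8)/[(11)·(6)·(2)] = 8/33
Sum: (-414)·(64/99) + (-4)·(2/3) + 180·(-5/9) + 620·(8/33) = -220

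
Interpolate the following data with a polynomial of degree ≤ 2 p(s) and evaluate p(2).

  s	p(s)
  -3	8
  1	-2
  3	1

Using Newton's divided-difference form:
p[-3,1] = (-2 - 8) / (1 - (-3)) = -5/2
p[1,3] = (1 - (-2)) / (3 - 1) = 3/2
p[-3,1,3] = (3/2 - (-5/2)) / (3 - (-3)) = 2/3
p(2) = 8 + (-5/2)·(5) + (2/3)·(5)·(1) = -7/6

-7/6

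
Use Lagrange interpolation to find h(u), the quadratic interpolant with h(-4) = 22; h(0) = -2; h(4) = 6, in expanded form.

h(u) = u^2 - 2u - 2

Build the Lagrange basis polynomials:
L_0(u) = u(u - 4) / [32] = (1/32)u^2 - (1/8)u
L_1(u) = (u + 4)(u - 4) / [-16] = -(1/16)u^2 + 1
L_2(u) = (u + 4)u / [32] = (1/32)u^2 + (1/8)u
h(u) = 22·L_0 + (-2)·L_1 + 6·L_2
  22·L_0(u) = (11/16)u^2 - (11/4)u
  (-2)·L_1(u) = (1/8)u^2 - 2
  6·L_2(u) = (3/16)u^2 + (3/4)u
Adding term by term: u^2 - 2u - 2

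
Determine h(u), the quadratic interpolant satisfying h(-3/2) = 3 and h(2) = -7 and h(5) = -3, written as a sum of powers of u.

Build the Lagrange basis polynomials:
L_0(u) = (u - 2)(u - 5) / [91/4] = (4/91)u^2 - (4/13)u + 40/91
L_1(u) = (u + 3/2)(u - 5) / [-21/2] = -(2/21)u^2 + (1/3)u + 5/7
L_2(u) = (u + 3/2)(u - 2) / [39/2] = (2/39)u^2 - (1/39)u - 2/13
h(u) = 3·L_0 + (-7)·L_1 + (-3)·L_2
  3·L_0(u) = (12/91)u^2 - (12/13)u + 120/91
  (-7)·L_1(u) = (2/3)u^2 - (7/3)u - 5
  (-3)·L_2(u) = -(2/13)u^2 + (1/13)u + 6/13
Adding term by term: (176/273)u^2 - (124/39)u - 293/91

h(u) = (176/273)u^2 - (124/39)u - 293/91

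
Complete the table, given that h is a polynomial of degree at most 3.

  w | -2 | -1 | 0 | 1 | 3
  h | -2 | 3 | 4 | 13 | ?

103

The 4 known values determine h uniquely (degree ≤ 3).
Evaluate each Lagrange basis at w = 3:
L_0(3) = (4)·(3)·(2)/[(-1)·(-2)·(-3)] = -4
L_1(3) = (5)·(3)·(2)/[(1)·(-1)·(-2)] = 15
L_2(3) = (5)·(4)·(2)/[(2)·(1)·(-1)] = -20
L_3(3) = (5)·(4)·(3)/[(3)·(2)·(1)] = 10
Sum: (-2)·(-4) + 3·(15) + 4·(-20) + 13·(10) = 103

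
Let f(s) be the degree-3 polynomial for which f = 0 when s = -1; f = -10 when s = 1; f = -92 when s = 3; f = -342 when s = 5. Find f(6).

-560

Using Newton's divided-difference form:
f[-1,1] = (-10 - 0) / (1 - (-1)) = -5
f[1,3] = (-92 - (-10)) / (3 - 1) = -41
f[3,5] = (-342 - (-92)) / (5 - 3) = -125
f[-1,1,3] = (-41 - (-5)) / (3 - (-1)) = -9
f[1,3,5] = (-125 - (-41)) / (5 - 1) = -21
f[-1,1,3,5] = (-21 - (-9)) / (5 - (-1)) = -2
f(6) = 0 + (-5)·(7) + (-9)·(7)·(5) + (-2)·(7)·(5)·(3) = -560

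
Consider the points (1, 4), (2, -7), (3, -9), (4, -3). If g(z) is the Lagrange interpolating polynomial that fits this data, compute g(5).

10

Evaluate each Lagrange basis at z = 5:
L_0(5) = (3)·(2)·(1)/[(-1)·(-2)·(-3)] = -1
L_1(5) = (4)·(2)·(1)/[(1)·(-1)·(-2)] = 4
L_2(5) = (4)·(3)·(1)/[(2)·(1)·(-1)] = -6
L_3(5) = (4)·(3)·(2)/[(3)·(2)·(1)] = 4
Sum: 4·(-1) + (-7)·(4) + (-9)·(-6) + (-3)·(4) = 10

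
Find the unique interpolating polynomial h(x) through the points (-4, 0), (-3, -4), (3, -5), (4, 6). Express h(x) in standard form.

Newton's divided differences:
h[-4,-3] = (-4 - 0) / (-3 - (-4)) = -4
h[-3,3] = (-5 - (-4)) / (3 - (-3)) = -1/6
h[3,4] = (6 - (-5)) / (4 - 3) = 11
h[-4,-3,3] = (-1/6 - (-4)) / (3 - (-4)) = 23/42
h[-3,3,4] = (11 - (-1/6)) / (4 - (-3)) = 67/42
h[-4,-3,3,4] = (67/42 - 23/42) / (4 - (-4)) = 11/84
h(x) = (-4)·(x + 4) + (23/42)·(x + 4)(x + 3) + (11/84)·(x + 4)(x + 3)(x - 3)
Expanding: h(x) = (11/84)x^3 + (15/14)x^2 - (113/84)x - 99/7

h(x) = (11/84)x^3 + (15/14)x^2 - (113/84)x - 99/7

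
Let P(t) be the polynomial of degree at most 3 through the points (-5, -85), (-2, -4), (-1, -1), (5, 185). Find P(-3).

-15

Using Newton's divided-difference form:
P[-5,-2] = (-4 - (-85)) / (-2 - (-5)) = 27
P[-2,-1] = (-1 - (-4)) / (-1 - (-2)) = 3
P[-1,5] = (185 - (-1)) / (5 - (-1)) = 31
P[-5,-2,-1] = (3 - 27) / (-1 - (-5)) = -6
P[-2,-1,5] = (31 - 3) / (5 - (-2)) = 4
P[-5,-2,-1,5] = (4 - (-6)) / (5 - (-5)) = 1
P(-3) = -85 + 27·(2) + (-6)·(2)·(-1) + 1·(2)·(-1)·(-2) = -15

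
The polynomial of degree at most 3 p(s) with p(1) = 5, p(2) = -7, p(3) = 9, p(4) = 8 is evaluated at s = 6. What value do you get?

-225

Using Newton's divided-difference form:
p[1,2] = (-7 - 5) / (2 - 1) = -12
p[2,3] = (9 - (-7)) / (3 - 2) = 16
p[3,4] = (8 - 9) / (4 - 3) = -1
p[1,2,3] = (16 - (-12)) / (3 - 1) = 14
p[2,3,4] = (-1 - 16) / (4 - 2) = -17/2
p[1,2,3,4] = (-17/2 - 14) / (4 - 1) = -15/2
p(6) = 5 + (-12)·(5) + 14·(5)·(4) + (-15/2)·(5)·(4)·(3) = -225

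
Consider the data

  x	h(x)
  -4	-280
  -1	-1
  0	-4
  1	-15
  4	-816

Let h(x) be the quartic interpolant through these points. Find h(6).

-3550

L_0(6) = (7)·(6)·(5)·(2)/[(-3)·(-4)·(-5)·(-8)] = 7/8
L_1(6) = (10)·(6)·(5)·(2)/[(3)·(-1)·(-2)·(-5)] = -20
L_2(6) = (10)·(7)·(5)·(2)/[(4)·(1)·(-1)·(-4)] = 175/4
L_3(6) = (10)·(7)·(6)·(2)/[(5)·(2)·(1)·(-3)] = -28
L_4(6) = (10)·(7)·(6)·(5)/[(8)·(5)·(4)·(3)] = 35/8
Sum: (-280)·(7/8) + (-1)·(-20) + (-4)·(175/4) + (-15)·(-28) + (-816)·(35/8) = -3550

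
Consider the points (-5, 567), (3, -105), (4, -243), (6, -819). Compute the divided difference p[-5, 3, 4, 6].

p[-5,3] = (-105 - 567) / (3 - (-5)) = -84
p[3,4] = (-243 - (-105)) / (4 - 3) = -138
p[4,6] = (-819 - (-243)) / (6 - 4) = -288
p[-5,3,4] = (-138 - (-84)) / (4 - (-5)) = -6
p[3,4,6] = (-288 - (-138)) / (6 - 3) = -50
p[-5,3,4,6] = (-50 - (-6)) / (6 - (-5)) = -4

-4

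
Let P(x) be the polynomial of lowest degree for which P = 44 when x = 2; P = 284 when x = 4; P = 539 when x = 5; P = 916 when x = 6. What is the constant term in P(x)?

Build the Lagrange basis polynomials:
L_0(x) = (x - 4)(x - 5)(x - 6) / [-24] = -(1/24)x^3 + (5/8)x^2 - (37/12)x + 5
L_1(x) = (x - 2)(x - 5)(x - 6) / [4] = (1/4)x^3 - (13/4)x^2 + 13x - 15
L_2(x) = (x - 2)(x - 4)(x - 6) / [-3] = -(1/3)x^3 + 4x^2 - (44/3)x + 16
L_3(x) = (x - 2)(x - 4)(x - 5) / [8] = (1/8)x^3 - (11/8)x^2 + (19/4)x - 5
P(x) = 44·L_0 + 284·L_1 + 539·L_2 + 916·L_3
Only the constant term is needed; take it from each L_i and combine:
44·(5) + 284·(-15) + 539·(16) + 916·(-5) = 4

4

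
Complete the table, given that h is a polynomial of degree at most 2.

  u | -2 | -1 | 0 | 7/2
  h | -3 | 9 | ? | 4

The 3 known values determine h uniquely (degree ≤ 2).
L_0(0) = (1)·(-7/2)/[(-1)·(-11/2)] = -7/11
L_1(0) = (2)·(-7/2)/[(1)·(-9/2)] = 14/9
L_2(0) = (2)·(1)/[(11/2)·(9/2)] = 8/99
Sum: (-3)·(-7/11) + 9·(14/9) + 4·(8/99) = 1607/99

1607/99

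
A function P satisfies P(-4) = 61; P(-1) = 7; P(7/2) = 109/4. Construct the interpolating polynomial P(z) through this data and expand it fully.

P(z) = 3z^2 - 3z + 1

Build the Lagrange basis polynomials:
L_0(z) = (z + 1)(z - 7/2) / [45/2] = (2/45)z^2 - (1/9)z - 7/45
L_1(z) = (z + 4)(z - 7/2) / [-27/2] = -(2/27)z^2 - (1/27)z + 28/27
L_2(z) = (z + 4)(z + 1) / [135/4] = (4/135)z^2 + (4/27)z + 16/135
P(z) = 61·L_0 + 7·L_1 + (109/4)·L_2
  61·L_0(z) = (122/45)z^2 - (61/9)z - 427/45
  7·L_1(z) = -(14/27)z^2 - (7/27)z + 196/27
  (109/4)·L_2(z) = (109/135)z^2 + (109/27)z + 436/135
Adding term by term: 3z^2 - 3z + 1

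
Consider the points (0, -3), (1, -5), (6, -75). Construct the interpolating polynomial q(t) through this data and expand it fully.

q(t) = -2t^2 - 3

Build the Lagrange basis polynomials:
L_0(t) = (t - 1)(t - 6) / [6] = (1/6)t^2 - (7/6)t + 1
L_1(t) = t(t - 6) / [-5] = -(1/5)t^2 + (6/5)t
L_2(t) = t(t - 1) / [30] = (1/30)t^2 - (1/30)t
q(t) = (-3)·L_0 + (-5)·L_1 + (-75)·L_2
  (-3)·L_0(t) = -(1/2)t^2 + (7/2)t - 3
  (-5)·L_1(t) = t^2 - 6t
  (-75)·L_2(t) = -(5/2)t^2 + (5/2)t
Adding term by term: -2t^2 - 3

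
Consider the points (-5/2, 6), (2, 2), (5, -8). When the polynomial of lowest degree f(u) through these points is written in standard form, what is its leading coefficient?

-44/135

The leading coefficient equals the top divided difference f[-5/2,2,5].
f[-5/2,2] = (2 - 6) / (2 - (-5/2)) = -8/9
f[2,5] = (-8 - 2) / (5 - 2) = -10/3
f[-5/2,2,5] = (-10/3 - (-8/9)) / (5 - (-5/2)) = -44/135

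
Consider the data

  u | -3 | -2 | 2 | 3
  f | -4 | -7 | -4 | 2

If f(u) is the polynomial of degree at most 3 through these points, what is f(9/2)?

517/32

Evaluate each Lagrange basis at u = 9/2:
L_0(9/2) = (13/2)·(5/2)·(3/2)/[(-1)·(-5)·(-6)] = -13/16
L_1(9/2) = (15/2)·(5/2)·(3/2)/[(1)·(-4)·(-5)] = 45/32
L_2(9/2) = (15/2)·(13/2)·(3/2)/[(5)·(4)·(-1)] = -117/32
L_3(9/2) = (15/2)·(13/2)·(5/2)/[(6)·(5)·(1)] = 65/16
Sum: (-4)·(-13/16) + (-7)·(45/32) + (-4)·(-117/32) + 2·(65/16) = 517/32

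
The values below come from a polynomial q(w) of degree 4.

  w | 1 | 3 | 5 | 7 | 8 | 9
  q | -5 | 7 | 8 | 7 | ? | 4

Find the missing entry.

The 5 known values determine q uniquely (degree ≤ 4).
Evaluate each Lagrange basis at w = 8:
L_0(8) = (5)·(3)·(1)·(-1)/[(-2)·(-4)·(-6)·(-8)] = -5/128
L_1(8) = (7)·(3)·(1)·(-1)/[(2)·(-2)·(-4)·(-6)] = 7/32
L_2(8) = (7)·(5)·(1)·(-1)/[(4)·(2)·(-2)·(-4)] = -35/64
L_3(8) = (7)·(5)·(3)·(-1)/[(6)·(4)·(2)·(-2)] = 35/32
L_4(8) = (7)·(5)·(3)·(1)/[(8)·(6)·(4)·(2)] = 35/128
Sum: (-5)·(-5/128) + 7·(7/32) + 8·(-35/64) + 7·(35/32) + 4·(35/128) = 781/128

781/128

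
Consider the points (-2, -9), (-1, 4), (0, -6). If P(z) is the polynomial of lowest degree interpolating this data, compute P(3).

L_0(3) = (4)·(3)/[(-1)·(-2)] = 6
L_1(3) = (5)·(3)/[(1)·(-1)] = -15
L_2(3) = (5)·(4)/[(2)·(1)] = 10
Sum: (-9)·(6) + 4·(-15) + (-6)·(10) = -174

-174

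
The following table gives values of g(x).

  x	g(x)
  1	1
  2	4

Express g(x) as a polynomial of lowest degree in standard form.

g(x) = 3x - 2

L_0(x) = (x - 2) / [-1] = -x + 2
L_1(x) = (x - 1) / [1] = x - 1
g(x) = 1·L_0 + 4·L_1
  1·L_0(x) = -x + 2
  4·L_1(x) = 4x - 4
Adding term by term: 3x - 2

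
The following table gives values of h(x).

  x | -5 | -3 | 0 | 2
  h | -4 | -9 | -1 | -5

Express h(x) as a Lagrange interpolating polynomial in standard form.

h(x) = -(59/210)x^3 - (17/14)x^2 + (163/105)x - 1

L_0(x) = (x + 3)x(x - 2) / [-70] = -(1/70)x^3 - (1/70)x^2 + (3/35)x
L_1(x) = (x + 5)x(x - 2) / [30] = (1/30)x^3 + (1/10)x^2 - (1/3)x
L_2(x) = (x + 5)(x + 3)(x - 2) / [-30] = -(1/30)x^3 - (1/5)x^2 + (1/30)x + 1
L_3(x) = (x + 5)(x + 3)x / [70] = (1/70)x^3 + (4/35)x^2 + (3/14)x
h(x) = (-4)·L_0 + (-9)·L_1 + (-1)·L_2 + (-5)·L_3
  (-4)·L_0(x) = (2/35)x^3 + (2/35)x^2 - (12/35)x
  (-9)·L_1(x) = -(3/10)x^3 - (9/10)x^2 + 3x
  (-1)·L_2(x) = (1/30)x^3 + (1/5)x^2 - (1/30)x - 1
  (-5)·L_3(x) = -(1/14)x^3 - (4/7)x^2 - (15/14)x
Adding term by term: -(59/210)x^3 - (17/14)x^2 + (163/105)x - 1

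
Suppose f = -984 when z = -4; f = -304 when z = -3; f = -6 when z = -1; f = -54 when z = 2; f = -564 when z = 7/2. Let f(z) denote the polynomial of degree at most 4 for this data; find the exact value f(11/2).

-3568

L_0(11/2) = (17/2)·(13/2)·(7/2)·(2)/[(-1)·(-3)·(-6)·(-15/2)] = 1547/540
L_1(11/2) = (19/2)·(13/2)·(7/2)·(2)/[(1)·(-2)·(-5)·(-13/2)] = -133/20
L_2(11/2) = (19/2)·(17/2)·(7/2)·(2)/[(3)·(2)·(-3)·(-9/2)] = 2261/324
L_3(11/2) = (19/2)·(17/2)·(13/2)·(2)/[(6)·(5)·(3)·(-3/2)] = -4199/540
L_4(11/2) = (19/2)·(17/2)·(13/2)·(7/2)/[(15/2)·(13/2)·(9/2)·(3/2)] = 2261/405
Sum: (-984)·(1547/540) + (-304)·(-133/20) + (-6)·(2261/324) + (-54)·(-4199/540) + (-564)·(2261/405) = -3568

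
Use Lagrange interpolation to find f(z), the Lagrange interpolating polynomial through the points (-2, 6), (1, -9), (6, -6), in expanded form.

f(z) = (7/10)z^2 - (43/10)z - 27/5

Build the Lagrange basis polynomials:
L_0(z) = (z - 1)(z - 6) / [24] = (1/24)z^2 - (7/24)z + 1/4
L_1(z) = (z + 2)(z - 6) / [-15] = -(1/15)z^2 + (4/15)z + 4/5
L_2(z) = (z + 2)(z - 1) / [40] = (1/40)z^2 + (1/40)z - 1/20
f(z) = 6·L_0 + (-9)·L_1 + (-6)·L_2
  6·L_0(z) = (1/4)z^2 - (7/4)z + 3/2
  (-9)·L_1(z) = (3/5)z^2 - (12/5)z - 36/5
  (-6)·L_2(z) = -(3/20)z^2 - (3/20)z + 3/10
Adding term by term: (7/10)z^2 - (43/10)z - 27/5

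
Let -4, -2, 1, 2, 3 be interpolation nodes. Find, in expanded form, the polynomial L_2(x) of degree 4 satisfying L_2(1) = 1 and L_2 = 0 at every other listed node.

L_2(x) = (1/30)x^4 + (1/30)x^3 - (8/15)x^2 - (2/15)x + 8/5

L_2(x) = (x + 4)(x + 2)(x - 2)(x - 3) / [(5)·(3)·(-1)·(-2)]
       = (x^4 + x^3 - 16x^2 - 4x + 48) / (30)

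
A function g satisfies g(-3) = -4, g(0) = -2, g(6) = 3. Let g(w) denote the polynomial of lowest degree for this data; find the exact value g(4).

32/27

L_0(4) = (4)·(-2)/[(-3)·(-9)] = -8/27
L_1(4) = (7)·(-2)/[(3)·(-6)] = 7/9
L_2(4) = (7)·(4)/[(9)·(6)] = 14/27
Sum: (-4)·(-8/27) + (-2)·(7/9) + 3·(14/27) = 32/27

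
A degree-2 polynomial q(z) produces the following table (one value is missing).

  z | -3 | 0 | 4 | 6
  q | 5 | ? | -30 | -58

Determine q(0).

The 3 known values determine q uniquely (degree ≤ 2).
Evaluate each Lagrange basis at z = 0:
L_0(0) = (-4)·(-6)/[(-7)·(-9)] = 8/21
L_1(0) = (3)·(-6)/[(7)·(-2)] = 9/7
L_2(0) = (3)·(-4)/[(9)·(2)] = -2/3
Sum: 5·(8/21) + (-30)·(9/7) + (-58)·(-2/3) = 2

2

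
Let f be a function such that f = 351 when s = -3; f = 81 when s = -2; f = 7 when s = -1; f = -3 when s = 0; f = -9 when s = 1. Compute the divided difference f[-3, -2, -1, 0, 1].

f[-3,-2] = (81 - 351) / (-2 - (-3)) = -270
f[-2,-1] = (7 - 81) / (-1 - (-2)) = -74
f[-1,0] = (-3 - 7) / (0 - (-1)) = -10
f[0,1] = (-9 - (-3)) / (1 - 0) = -6
f[-3,-2,-1] = (-74 - (-270)) / (-1 - (-3)) = 98
f[-2,-1,0] = (-10 - (-74)) / (0 - (-2)) = 32
f[-1,0,1] = (-6 - (-10)) / (1 - (-1)) = 2
f[-3,-2,-1,0] = (32 - 98) / (0 - (-3)) = -22
f[-2,-1,0,1] = (2 - 32) / (1 - (-2)) = -10
f[-3,-2,-1,0,1] = (-10 - (-22)) / (1 - (-3)) = 3

3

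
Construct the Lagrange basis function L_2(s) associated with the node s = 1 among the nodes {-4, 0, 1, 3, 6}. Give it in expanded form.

L_2(s) = (1/50)s^4 - (1/10)s^3 - (9/25)s^2 + (36/25)s

L_2(s) = (s + 4)s(s - 3)(s - 6) / [(5)·(1)·(-2)·(-5)]
       = (s^4 - 5s^3 - 18s^2 + 72s) / (50)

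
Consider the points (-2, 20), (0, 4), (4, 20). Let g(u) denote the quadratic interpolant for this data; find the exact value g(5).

34

Using Newton's divided-difference form:
g[-2,0] = (4 - 20) / (0 - (-2)) = -8
g[0,4] = (20 - 4) / (4 - 0) = 4
g[-2,0,4] = (4 - (-8)) / (4 - (-2)) = 2
g(5) = 20 + (-8)·(7) + 2·(7)·(5) = 34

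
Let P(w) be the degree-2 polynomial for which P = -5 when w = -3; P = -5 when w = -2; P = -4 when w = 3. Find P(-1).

-74/15

Evaluate each Lagrange basis at w = -1:
L_0(-1) = (1)·(-4)/[(-1)·(-6)] = -2/3
L_1(-1) = (2)·(-4)/[(1)·(-5)] = 8/5
L_2(-1) = (2)·(1)/[(6)·(5)] = 1/15
Sum: (-5)·(-2/3) + (-5)·(8/5) + (-4)·(1/15) = -74/15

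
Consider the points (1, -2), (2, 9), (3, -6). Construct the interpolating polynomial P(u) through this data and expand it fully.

P(u) = -13u^2 + 50u - 39

L_0(u) = (u - 2)(u - 3) / [2] = (1/2)u^2 - (5/2)u + 3
L_1(u) = (u - 1)(u - 3) / [-1] = -u^2 + 4u - 3
L_2(u) = (u - 1)(u - 2) / [2] = (1/2)u^2 - (3/2)u + 1
P(u) = (-2)·L_0 + 9·L_1 + (-6)·L_2
  (-2)·L_0(u) = -u^2 + 5u - 6
  9·L_1(u) = -9u^2 + 36u - 27
  (-6)·L_2(u) = -3u^2 + 9u - 6
Adding term by term: -13u^2 + 50u - 39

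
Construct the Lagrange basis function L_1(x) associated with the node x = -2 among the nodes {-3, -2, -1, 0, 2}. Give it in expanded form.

L_1(x) = (x + 3)(x + 1)x(x - 2) / [(1)·(-1)·(-2)·(-4)]
       = (x^4 + 2x^3 - 5x^2 - 6x) / (-8)

L_1(x) = -(1/8)x^4 - (1/4)x^3 + (5/8)x^2 + (3/4)x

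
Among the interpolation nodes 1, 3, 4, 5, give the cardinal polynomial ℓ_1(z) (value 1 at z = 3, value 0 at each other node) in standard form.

ℓ_1(z) = (z - 1)(z - 4)(z - 5) / [(2)·(-1)·(-2)]
       = (z^3 - 10z^2 + 29z - 20) / (4)

ℓ_1(z) = (1/4)z^3 - (5/2)z^2 + (29/4)z - 5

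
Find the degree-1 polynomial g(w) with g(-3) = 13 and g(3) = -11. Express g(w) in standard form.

Build the Lagrange basis polynomials:
L_0(w) = (w - 3) / [-6] = -(1/6)w + 1/2
L_1(w) = (w + 3) / [6] = (1/6)w + 1/2
g(w) = 13·L_0 + (-11)·L_1
  13·L_0(w) = -(13/6)w + 13/2
  (-11)·L_1(w) = -(11/6)w - 11/2
Adding term by term: -4w + 1

g(w) = -4w + 1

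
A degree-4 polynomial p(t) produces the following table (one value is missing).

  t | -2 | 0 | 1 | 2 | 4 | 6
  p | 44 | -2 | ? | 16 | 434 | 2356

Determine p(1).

The 5 known values determine p uniquely (degree ≤ 4).
Evaluate each Lagrange basis at t = 1:
L_0(1) = (1)·(-1)·(-3)·(-5)/[(-2)·(-4)·(-6)·(-8)] = -5/128
L_1(1) = (3)·(-1)·(-3)·(-5)/[(2)·(-2)·(-4)·(-6)] = 15/32
L_2(1) = (3)·(1)·(-3)·(-5)/[(4)·(2)·(-2)·(-4)] = 45/64
L_3(1) = (3)·(1)·(-1)·(-5)/[(6)·(4)·(2)·(-2)] = -5/32
L_4(1) = (3)·(1)·(-1)·(-3)/[(8)·(6)·(4)·(2)] = 3/128
Sum: 44·(-5/128) + (-2)·(15/32) + 16·(45/64) + 434·(-5/32) + 2356·(3/128) = -4

-4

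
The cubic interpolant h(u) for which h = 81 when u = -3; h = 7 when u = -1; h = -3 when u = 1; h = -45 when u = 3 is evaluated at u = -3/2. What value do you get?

Evaluate each Lagrange basis at u = -3/2:
L_0(-3/2) = (-1/2)·(-5/2)·(-9/2)/[(-2)·(-4)·(-6)] = 15/128
L_1(-3/2) = (3/2)·(-5/2)·(-9/2)/[(2)·(-2)·(-4)] = 135/128
L_2(-3/2) = (3/2)·(-1/2)·(-9/2)/[(4)·(2)·(-2)] = -27/128
L_3(-3/2) = (3/2)·(-1/2)·(-5/2)/[(6)·(4)·(2)] = 5/128
Sum: 81·(15/128) + 7·(135/128) + (-3)·(-27/128) + (-45)·(5/128) = 63/4

63/4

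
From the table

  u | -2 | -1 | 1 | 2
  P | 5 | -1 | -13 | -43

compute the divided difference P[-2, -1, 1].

0

P[-2,-1] = (-1 - 5) / (-1 - (-2)) = -6
P[-1,1] = (-13 - (-1)) / (1 - (-1)) = -6
P[-2,-1,1] = (-6 - (-6)) / (1 - (-2)) = 0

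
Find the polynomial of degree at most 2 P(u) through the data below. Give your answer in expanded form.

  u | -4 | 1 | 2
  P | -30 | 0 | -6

Newton's divided differences:
P[-4,1] = (0 - (-30)) / (1 - (-4)) = 6
P[1,2] = (-6 - 0) / (2 - 1) = -6
P[-4,1,2] = (-6 - 6) / (2 - (-4)) = -2
P(u) = -30 + 6·(u + 4) + (-2)·(u + 4)(u - 1)
Expanding: P(u) = -2u^2 + 2

P(u) = -2u^2 + 2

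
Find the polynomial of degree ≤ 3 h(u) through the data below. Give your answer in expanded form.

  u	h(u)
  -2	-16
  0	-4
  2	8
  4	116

Build the Lagrange basis polynomials:
L_0(u) = u(u - 2)(u - 4) / [-48] = -(1/48)u^3 + (1/8)u^2 - (1/6)u
L_1(u) = (u + 2)(u - 2)(u - 4) / [16] = (1/16)u^3 - (1/4)u^2 - (1/4)u + 1
L_2(u) = (u + 2)u(u - 4) / [-16] = -(1/16)u^3 + (1/8)u^2 + (1/2)u
L_3(u) = (u + 2)u(u - 2) / [48] = (1/48)u^3 - (1/12)u
h(u) = (-16)·L_0 + (-4)·L_1 + 8·L_2 + 116·L_3
  (-16)·L_0(u) = (1/3)u^3 - 2u^2 + (8/3)u
  (-4)·L_1(u) = -(1/4)u^3 + u^2 + u - 4
  8·L_2(u) = -(1/2)u^3 + u^2 + 4u
  116·L_3(u) = (29/12)u^3 - (29/3)u
Adding term by term: 2u^3 - 2u - 4

h(u) = 2u^3 - 2u - 4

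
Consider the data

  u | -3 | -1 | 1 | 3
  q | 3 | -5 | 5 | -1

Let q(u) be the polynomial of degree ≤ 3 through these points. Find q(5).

-57

Using Newton's divided-difference form:
q[-3,-1] = (-5 - 3) / (-1 - (-3)) = -4
q[-1,1] = (5 - (-5)) / (1 - (-1)) = 5
q[1,3] = (-1 - 5) / (3 - 1) = -3
q[-3,-1,1] = (5 - (-4)) / (1 - (-3)) = 9/4
q[-1,1,3] = (-3 - 5) / (3 - (-1)) = -2
q[-3,-1,1,3] = (-2 - 9/4) / (3 - (-3)) = -17/24
q(5) = 3 + (-4)·(8) + (9/4)·(8)·(6) + (-17/24)·(8)·(6)·(4) = -57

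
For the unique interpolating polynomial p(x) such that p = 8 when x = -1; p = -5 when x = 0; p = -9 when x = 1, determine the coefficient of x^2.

9/2

The leading coefficient equals the top divided difference p[-1,0,1].
p[-1,0] = (-5 - 8) / (0 - (-1)) = -13
p[0,1] = (-9 - (-5)) / (1 - 0) = -4
p[-1,0,1] = (-4 - (-13)) / (1 - (-1)) = 9/2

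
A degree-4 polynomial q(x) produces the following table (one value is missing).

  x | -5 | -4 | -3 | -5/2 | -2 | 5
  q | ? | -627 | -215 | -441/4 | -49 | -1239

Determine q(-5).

The 5 known values determine q uniquely (degree ≤ 4).
L_0(-5) = (-2)·(-5/2)·(-3)·(-10)/[(-1)·(-3/2)·(-2)·(-9)] = 50/9
L_1(-5) = (-1)·(-5/2)·(-3)·(-10)/[(1)·(-1/2)·(-1)·(-8)] = -75/4
L_2(-5) = (-1)·(-2)·(-3)·(-10)/[(3/2)·(1/2)·(-1/2)·(-15/2)] = 64/3
L_3(-5) = (-1)·(-2)·(-5/2)·(-10)/[(2)·(1)·(1/2)·(-7)] = -50/7
L_4(-5) = (-1)·(-2)·(-5/2)·(-3)/[(9)·(8)·(15/2)·(7)] = 1/252
Sum: (-627)·(50/9) + (-215)·(-75/4) + (-441/4)·(64/3) + (-49)·(-50/7) + (-1239)·(1/252) = -1459

-1459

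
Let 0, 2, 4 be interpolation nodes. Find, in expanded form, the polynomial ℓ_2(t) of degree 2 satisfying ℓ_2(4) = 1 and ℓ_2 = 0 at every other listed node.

ℓ_2(t) = t(t - 2) / [(4)·(2)]
       = (t^2 - 2t) / (8)

ℓ_2(t) = (1/8)t^2 - (1/4)t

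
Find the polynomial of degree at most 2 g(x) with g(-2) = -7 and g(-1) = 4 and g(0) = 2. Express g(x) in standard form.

g(x) = -(13/2)x^2 - (17/2)x + 2

L_0(x) = (x + 1)x / [2] = (1/2)x^2 + (1/2)x
L_1(x) = (x + 2)x / [-1] = -x^2 - 2x
L_2(x) = (x + 2)(x + 1) / [2] = (1/2)x^2 + (3/2)x + 1
g(x) = (-7)·L_0 + 4·L_1 + 2·L_2
  (-7)·L_0(x) = -(7/2)x^2 - (7/2)x
  4·L_1(x) = -4x^2 - 8x
  2·L_2(x) = x^2 + 3x + 2
Adding term by term: -(13/2)x^2 - (17/2)x + 2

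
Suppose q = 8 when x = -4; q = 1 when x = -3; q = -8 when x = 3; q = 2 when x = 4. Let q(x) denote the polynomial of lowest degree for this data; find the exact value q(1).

-109/7

Using Newton's divided-difference form:
q[-4,-3] = (1 - 8) / (-3 - (-4)) = -7
q[-3,3] = (-8 - 1) / (3 - (-3)) = -3/2
q[3,4] = (2 - (-8)) / (4 - 3) = 10
q[-4,-3,3] = (-3/2 - (-7)) / (3 - (-4)) = 11/14
q[-3,3,4] = (10 - (-3/2)) / (4 - (-3)) = 23/14
q[-4,-3,3,4] = (23/14 - 11/14) / (4 - (-4)) = 3/28
q(1) = 8 + (-7)·(5) + (11/14)·(5)·(4) + (3/28)·(5)·(4)·(-2) = -109/7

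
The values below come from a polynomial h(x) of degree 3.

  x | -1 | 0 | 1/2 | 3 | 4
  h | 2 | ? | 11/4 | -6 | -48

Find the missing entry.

The 4 known values determine h uniquely (degree ≤ 3).
Evaluate each Lagrange basis at x = 0:
L_0(0) = (-1/2)·(-3)·(-4)/[(-3/2)·(-4)·(-5)] = 1/5
L_1(0) = (1)·(-3)·(-4)/[(3/2)·(-5/2)·(-7/2)] = 32/35
L_2(0) = (1)·(-1/2)·(-4)/[(4)·(5/2)·(-1)] = -1/5
L_3(0) = (1)·(-1/2)·(-3)/[(5)·(7/2)·(1)] = 3/35
Sum: 2·(1/5) + 11/4·(32/35) + (-6)·(-1/5) + (-48)·(3/35) = 0

0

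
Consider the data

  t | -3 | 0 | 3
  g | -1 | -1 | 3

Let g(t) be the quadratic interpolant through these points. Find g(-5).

Evaluate each Lagrange basis at t = -5:
L_0(-5) = (-5)·(-8)/[(-3)·(-6)] = 20/9
L_1(-5) = (-2)·(-8)/[(3)·(-3)] = -16/9
L_2(-5) = (-2)·(-5)/[(6)·(3)] = 5/9
Sum: (-1)·(20/9) + (-1)·(-16/9) + 3·(5/9) = 11/9

11/9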